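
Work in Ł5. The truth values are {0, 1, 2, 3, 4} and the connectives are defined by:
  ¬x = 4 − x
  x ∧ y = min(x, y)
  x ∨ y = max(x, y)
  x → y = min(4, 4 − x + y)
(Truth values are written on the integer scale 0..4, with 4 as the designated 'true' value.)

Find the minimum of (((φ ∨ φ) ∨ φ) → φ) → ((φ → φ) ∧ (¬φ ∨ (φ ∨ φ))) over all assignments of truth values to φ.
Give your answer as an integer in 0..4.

Take φ = 2:
φ ∨ φ = 2 ∨ 2 = 2
(φ ∨ φ) ∨ φ = 2 ∨ 2 = 2
((φ ∨ φ) ∨ φ) → φ = 2 → 2 = 4
φ → φ = 2 → 2 = 4
¬φ = ¬2 = 2
φ ∨ φ = 2 ∨ 2 = 2
¬φ ∨ (φ ∨ φ) = 2 ∨ 2 = 2
(φ → φ) ∧ (¬φ ∨ (φ ∨ φ)) = 4 ∧ 2 = 2
(((φ ∨ φ) ∨ φ) → φ) → ((φ → φ) ∧ (¬φ ∨ (φ ∨ φ))) = 4 → 2 = 2
No assignment yields a value below 2, so this is the minimum.

2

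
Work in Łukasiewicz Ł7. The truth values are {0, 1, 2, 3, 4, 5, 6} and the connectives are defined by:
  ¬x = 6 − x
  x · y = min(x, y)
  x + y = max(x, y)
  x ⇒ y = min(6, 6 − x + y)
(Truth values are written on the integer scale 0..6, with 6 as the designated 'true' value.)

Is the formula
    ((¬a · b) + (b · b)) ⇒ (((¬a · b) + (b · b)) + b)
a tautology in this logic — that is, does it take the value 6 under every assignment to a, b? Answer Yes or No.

Yes

At a = 3, b = 6, for instance:
¬a = ¬3 = 3
¬a · b = 3 · 6 = 3
b · b = 6 · 6 = 6
(¬a · b) + (b · b) = 3 + 6 = 6
((¬a · b) + (b · b)) + b = 6 + 6 = 6
((¬a · b) + (b · b)) ⇒ (((¬a · b) + (b · b)) + b) = 6 ⇒ 6 = 6
and checking the remaining 48 assignments likewise gives ≥ 6 in every case.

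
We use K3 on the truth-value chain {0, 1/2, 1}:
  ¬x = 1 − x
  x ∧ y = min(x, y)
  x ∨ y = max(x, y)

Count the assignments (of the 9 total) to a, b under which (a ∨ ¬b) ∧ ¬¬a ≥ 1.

3

a = 0, b = 0 ↦ 0  <
a = 0, b = 1/2 ↦ 0  <
a = 0, b = 1 ↦ 0  <
a = 1/2, b = 0 ↦ 1/2  <
a = 1/2, b = 1/2 ↦ 1/2  <
a = 1/2, b = 1 ↦ 1/2  <
a = 1, b = 0 ↦ 1  ≥
a = 1, b = 1/2 ↦ 1  ≥
a = 1, b = 1 ↦ 1  ≥
So 3 of the 9 assignments meet the threshold.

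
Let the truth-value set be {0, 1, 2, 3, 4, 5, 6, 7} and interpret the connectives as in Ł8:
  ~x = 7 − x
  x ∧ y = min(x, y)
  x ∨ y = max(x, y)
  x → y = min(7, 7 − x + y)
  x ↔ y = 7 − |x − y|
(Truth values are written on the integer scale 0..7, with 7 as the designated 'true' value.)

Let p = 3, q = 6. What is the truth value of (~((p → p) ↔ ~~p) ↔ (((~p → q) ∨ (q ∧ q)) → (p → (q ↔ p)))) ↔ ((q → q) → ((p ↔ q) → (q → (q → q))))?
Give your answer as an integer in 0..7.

4

p → p = 3 → 3 = 7
~p = ~3 = 4
~~p = ~4 = 3
(p → p) ↔ ~~p = 7 ↔ 3 = 3
~((p → p) ↔ ~~p) = ~3 = 4
~p = ~3 = 4
~p → q = 4 → 6 = 7
q ∧ q = 6 ∧ 6 = 6
(~p → q) ∨ (q ∧ q) = 7 ∨ 6 = 7
q ↔ p = 6 ↔ 3 = 4
p → (q ↔ p) = 3 → 4 = 7
((~p → q) ∨ (q ∧ q)) → (p → (q ↔ p)) = 7 → 7 = 7
~((p → p) ↔ ~~p) ↔ (((~p → q) ∨ (q ∧ q)) → (p → (q ↔ p))) = 4 ↔ 7 = 4
q → q = 6 → 6 = 7
p ↔ q = 3 ↔ 6 = 4
q → q = 6 → 6 = 7
q → (q → q) = 6 → 7 = 7
(p ↔ q) → (q → (q → q)) = 4 → 7 = 7
(q → q) → ((p ↔ q) → (q → (q → q))) = 7 → 7 = 7
(~((p → p) ↔ ~~p) ↔ (((~p → q) ∨ (q ∧ q)) → (p → (q ↔ p)))) ↔ ((q → q) → ((p ↔ q) → (q → (q → q)))) = 4 ↔ 7 = 4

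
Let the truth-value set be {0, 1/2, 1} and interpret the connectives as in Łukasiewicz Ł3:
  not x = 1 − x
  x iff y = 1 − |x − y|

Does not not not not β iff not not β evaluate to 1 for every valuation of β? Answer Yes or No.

β = 0 ↦ 1
β = 1/2 ↦ 1
β = 1 ↦ 1
Every assignment gives a value ≥ 1.

Yes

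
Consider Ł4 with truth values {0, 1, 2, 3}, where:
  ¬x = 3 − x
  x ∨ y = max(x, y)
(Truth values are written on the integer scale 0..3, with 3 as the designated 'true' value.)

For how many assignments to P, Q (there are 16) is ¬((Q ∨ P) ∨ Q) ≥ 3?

1

P = 0, Q = 0 ↦ 3  ≥
P = 0, Q = 1 ↦ 2  <
P = 0, Q = 2 ↦ 1  <
P = 0, Q = 3 ↦ 0  <
P = 1, Q = 0 ↦ 2  <
P = 1, Q = 1 ↦ 2  <
P = 1, Q = 2 ↦ 1  <
P = 1, Q = 3 ↦ 0  <
P = 2, Q = 0 ↦ 1  <
P = 2, Q = 1 ↦ 1  <
P = 2, Q = 2 ↦ 1  <
P = 2, Q = 3 ↦ 0  <
P = 3, Q = 0 ↦ 0  <
P = 3, Q = 1 ↦ 0  <
P = 3, Q = 2 ↦ 0  <
P = 3, Q = 3 ↦ 0  <
So 1 of the 16 assignments meets the threshold.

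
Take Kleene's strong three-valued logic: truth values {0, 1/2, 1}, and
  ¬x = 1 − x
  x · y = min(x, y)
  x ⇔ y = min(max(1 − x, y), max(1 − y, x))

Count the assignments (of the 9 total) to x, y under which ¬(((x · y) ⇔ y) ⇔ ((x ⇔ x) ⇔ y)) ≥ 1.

x = 0, y = 0 ↦ 1  ≥
x = 0, y = 1/2 ↦ 1/2  <
x = 0, y = 1 ↦ 1  ≥
x = 1/2, y = 0 ↦ 1/2  <
x = 1/2, y = 1/2 ↦ 1/2  <
x = 1/2, y = 1 ↦ 1/2  <
x = 1, y = 0 ↦ 1  ≥
x = 1, y = 1/2 ↦ 1/2  <
x = 1, y = 1 ↦ 0  <
So 3 of the 9 assignments meet the threshold.

3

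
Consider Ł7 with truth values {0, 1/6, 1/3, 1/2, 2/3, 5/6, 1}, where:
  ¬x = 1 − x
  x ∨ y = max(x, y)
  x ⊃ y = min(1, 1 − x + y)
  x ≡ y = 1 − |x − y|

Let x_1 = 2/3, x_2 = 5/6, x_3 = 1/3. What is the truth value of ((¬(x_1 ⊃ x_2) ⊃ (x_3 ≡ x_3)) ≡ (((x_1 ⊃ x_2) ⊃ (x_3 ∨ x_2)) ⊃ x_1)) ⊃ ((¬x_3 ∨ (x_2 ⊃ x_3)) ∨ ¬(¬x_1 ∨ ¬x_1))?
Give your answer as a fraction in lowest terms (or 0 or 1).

5/6

x_1 ⊃ x_2 = 2/3 ⊃ 5/6 = 1
¬(x_1 ⊃ x_2) = ¬1 = 0
x_3 ≡ x_3 = 1/3 ≡ 1/3 = 1
¬(x_1 ⊃ x_2) ⊃ (x_3 ≡ x_3) = 0 ⊃ 1 = 1
x_1 ⊃ x_2 = 2/3 ⊃ 5/6 = 1
x_3 ∨ x_2 = 1/3 ∨ 5/6 = 5/6
(x_1 ⊃ x_2) ⊃ (x_3 ∨ x_2) = 1 ⊃ 5/6 = 5/6
((x_1 ⊃ x_2) ⊃ (x_3 ∨ x_2)) ⊃ x_1 = 5/6 ⊃ 2/3 = 5/6
(¬(x_1 ⊃ x_2) ⊃ (x_3 ≡ x_3)) ≡ (((x_1 ⊃ x_2) ⊃ (x_3 ∨ x_2)) ⊃ x_1) = 1 ≡ 5/6 = 5/6
¬x_3 = ¬1/3 = 2/3
x_2 ⊃ x_3 = 5/6 ⊃ 1/3 = 1/2
¬x_3 ∨ (x_2 ⊃ x_3) = 2/3 ∨ 1/2 = 2/3
¬x_1 = ¬2/3 = 1/3
¬x_1 = ¬2/3 = 1/3
¬x_1 ∨ ¬x_1 = 1/3 ∨ 1/3 = 1/3
¬(¬x_1 ∨ ¬x_1) = ¬1/3 = 2/3
(¬x_3 ∨ (x_2 ⊃ x_3)) ∨ ¬(¬x_1 ∨ ¬x_1) = 2/3 ∨ 2/3 = 2/3
((¬(x_1 ⊃ x_2) ⊃ (x_3 ≡ x_3)) ≡ (((x_1 ⊃ x_2) ⊃ (x_3 ∨ x_2)) ⊃ x_1)) ⊃ ((¬x_3 ∨ (x_2 ⊃ x_3)) ∨ ¬(¬x_1 ∨ ¬x_1)) = 5/6 ⊃ 2/3 = 5/6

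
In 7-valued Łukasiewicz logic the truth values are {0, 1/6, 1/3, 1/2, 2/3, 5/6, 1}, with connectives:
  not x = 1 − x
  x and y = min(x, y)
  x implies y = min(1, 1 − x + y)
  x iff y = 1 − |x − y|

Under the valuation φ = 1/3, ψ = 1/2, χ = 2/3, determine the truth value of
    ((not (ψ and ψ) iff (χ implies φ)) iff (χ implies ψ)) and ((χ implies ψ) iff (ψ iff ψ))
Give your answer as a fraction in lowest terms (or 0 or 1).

ψ and ψ = 1/2 and 1/2 = 1/2
not (ψ and ψ) = not 1/2 = 1/2
χ implies φ = 2/3 implies 1/3 = 2/3
not (ψ and ψ) iff (χ implies φ) = 1/2 iff 2/3 = 5/6
χ implies ψ = 2/3 implies 1/2 = 5/6
(not (ψ and ψ) iff (χ implies φ)) iff (χ implies ψ) = 5/6 iff 5/6 = 1
χ implies ψ = 2/3 implies 1/2 = 5/6
ψ iff ψ = 1/2 iff 1/2 = 1
(χ implies ψ) iff (ψ iff ψ) = 5/6 iff 1 = 5/6
((not (ψ and ψ) iff (χ implies φ)) iff (χ implies ψ)) and ((χ implies ψ) iff (ψ iff ψ)) = 1 and 5/6 = 5/6

5/6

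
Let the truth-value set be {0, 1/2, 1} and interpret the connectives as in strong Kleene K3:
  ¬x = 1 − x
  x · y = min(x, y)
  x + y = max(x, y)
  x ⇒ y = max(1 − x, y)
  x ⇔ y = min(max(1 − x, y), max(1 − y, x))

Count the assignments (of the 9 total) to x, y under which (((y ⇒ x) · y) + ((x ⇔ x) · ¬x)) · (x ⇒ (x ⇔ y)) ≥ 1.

4

x = 0, y = 0 ↦ 1  ≥
x = 0, y = 1/2 ↦ 1  ≥
x = 0, y = 1 ↦ 1  ≥
x = 1/2, y = 0 ↦ 1/2  <
x = 1/2, y = 1/2 ↦ 1/2  <
x = 1/2, y = 1 ↦ 1/2  <
x = 1, y = 0 ↦ 0  <
x = 1, y = 1/2 ↦ 1/2  <
x = 1, y = 1 ↦ 1  ≥
So 4 of the 9 assignments meet the threshold.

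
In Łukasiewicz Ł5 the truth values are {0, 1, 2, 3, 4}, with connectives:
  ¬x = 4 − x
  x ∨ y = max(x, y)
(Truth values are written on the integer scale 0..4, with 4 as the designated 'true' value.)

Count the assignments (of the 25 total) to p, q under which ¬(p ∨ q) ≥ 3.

value 4: 1 assignment (counts)
value 3: 3 assignments (counts)
value 2: 5 assignments
value 1: 7 assignments
value 0: 9 assignments
So 4 of the 25 assignments meet the threshold.

4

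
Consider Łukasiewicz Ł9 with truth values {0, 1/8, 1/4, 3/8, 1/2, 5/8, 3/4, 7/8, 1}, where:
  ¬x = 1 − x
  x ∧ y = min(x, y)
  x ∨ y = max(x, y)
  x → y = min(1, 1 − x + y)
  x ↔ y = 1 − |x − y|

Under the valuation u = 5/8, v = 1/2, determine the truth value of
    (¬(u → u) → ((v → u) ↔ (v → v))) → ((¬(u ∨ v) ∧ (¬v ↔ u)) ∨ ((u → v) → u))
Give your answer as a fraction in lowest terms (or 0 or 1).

3/4

u → u = 5/8 → 5/8 = 1
¬(u → u) = ¬1 = 0
v → u = 1/2 → 5/8 = 1
v → v = 1/2 → 1/2 = 1
(v → u) ↔ (v → v) = 1 ↔ 1 = 1
¬(u → u) → ((v → u) ↔ (v → v)) = 0 → 1 = 1
u ∨ v = 5/8 ∨ 1/2 = 5/8
¬(u ∨ v) = ¬5/8 = 3/8
¬v = ¬1/2 = 1/2
¬v ↔ u = 1/2 ↔ 5/8 = 7/8
¬(u ∨ v) ∧ (¬v ↔ u) = 3/8 ∧ 7/8 = 3/8
u → v = 5/8 → 1/2 = 7/8
(u → v) → u = 7/8 → 5/8 = 3/4
(¬(u ∨ v) ∧ (¬v ↔ u)) ∨ ((u → v) → u) = 3/8 ∨ 3/4 = 3/4
(¬(u → u) → ((v → u) ↔ (v → v))) → ((¬(u ∨ v) ∧ (¬v ↔ u)) ∨ ((u → v) → u)) = 1 → 3/4 = 3/4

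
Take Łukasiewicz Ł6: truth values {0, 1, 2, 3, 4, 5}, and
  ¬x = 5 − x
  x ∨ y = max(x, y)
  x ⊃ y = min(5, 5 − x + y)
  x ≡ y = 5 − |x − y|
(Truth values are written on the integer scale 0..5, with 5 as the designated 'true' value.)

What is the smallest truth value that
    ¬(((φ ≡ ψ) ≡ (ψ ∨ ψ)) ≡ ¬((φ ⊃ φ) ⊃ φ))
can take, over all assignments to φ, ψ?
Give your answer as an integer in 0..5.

1

Take φ = 0, ψ = 2:
φ ≡ ψ = 0 ≡ 2 = 3
ψ ∨ ψ = 2 ∨ 2 = 2
(φ ≡ ψ) ≡ (ψ ∨ ψ) = 3 ≡ 2 = 4
φ ⊃ φ = 0 ⊃ 0 = 5
(φ ⊃ φ) ⊃ φ = 5 ⊃ 0 = 0
¬((φ ⊃ φ) ⊃ φ) = ¬0 = 5
((φ ≡ ψ) ≡ (ψ ∨ ψ)) ≡ ¬((φ ⊃ φ) ⊃ φ) = 4 ≡ 5 = 4
¬(((φ ≡ ψ) ≡ (ψ ∨ ψ)) ≡ ¬((φ ⊃ φ) ⊃ φ)) = ¬4 = 1
No assignment yields a value below 1, so this is the minimum.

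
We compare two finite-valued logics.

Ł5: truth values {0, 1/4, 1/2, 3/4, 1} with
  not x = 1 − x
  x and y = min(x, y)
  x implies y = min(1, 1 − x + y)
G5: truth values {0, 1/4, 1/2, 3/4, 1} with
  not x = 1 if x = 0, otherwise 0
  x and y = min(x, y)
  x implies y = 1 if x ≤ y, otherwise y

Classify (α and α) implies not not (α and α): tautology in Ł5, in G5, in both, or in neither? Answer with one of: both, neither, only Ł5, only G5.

both

In Ł5: every assignment gives 1 — tautology.
In G5: every assignment gives 1 — tautology.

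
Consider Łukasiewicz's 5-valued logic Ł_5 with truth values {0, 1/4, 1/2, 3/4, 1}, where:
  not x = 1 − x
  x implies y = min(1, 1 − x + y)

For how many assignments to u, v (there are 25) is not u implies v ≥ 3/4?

19

value 1: 15 assignments (counts)
value 3/4: 4 assignments (counts)
value 1/2: 3 assignments
value 1/4: 2 assignments
value 0: 1 assignment
So 19 of the 25 assignments meet the threshold.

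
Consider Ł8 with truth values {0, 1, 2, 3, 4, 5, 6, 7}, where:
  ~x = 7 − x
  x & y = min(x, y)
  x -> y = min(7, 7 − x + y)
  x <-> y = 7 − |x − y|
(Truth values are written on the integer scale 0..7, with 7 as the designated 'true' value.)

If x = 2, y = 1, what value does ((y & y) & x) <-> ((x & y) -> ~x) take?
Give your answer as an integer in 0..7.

y & y = 1 & 1 = 1
(y & y) & x = 1 & 2 = 1
x & y = 2 & 1 = 1
~x = ~2 = 5
(x & y) -> ~x = 1 -> 5 = 7
((y & y) & x) <-> ((x & y) -> ~x) = 1 <-> 7 = 1

1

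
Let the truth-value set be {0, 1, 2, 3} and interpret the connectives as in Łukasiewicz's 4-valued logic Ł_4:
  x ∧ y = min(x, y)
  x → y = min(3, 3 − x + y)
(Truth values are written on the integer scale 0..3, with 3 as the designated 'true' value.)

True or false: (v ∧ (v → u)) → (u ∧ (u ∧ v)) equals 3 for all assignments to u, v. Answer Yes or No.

No

Counterexample: take u = 0, v = 1.
v → u = 1 → 0 = 2
v ∧ (v → u) = 1 ∧ 2 = 1
u ∧ v = 0 ∧ 1 = 0
u ∧ (u ∧ v) = 0 ∧ 0 = 0
(v ∧ (v → u)) → (u ∧ (u ∧ v)) = 1 → 0 = 2
This gives 2 ≠ 3.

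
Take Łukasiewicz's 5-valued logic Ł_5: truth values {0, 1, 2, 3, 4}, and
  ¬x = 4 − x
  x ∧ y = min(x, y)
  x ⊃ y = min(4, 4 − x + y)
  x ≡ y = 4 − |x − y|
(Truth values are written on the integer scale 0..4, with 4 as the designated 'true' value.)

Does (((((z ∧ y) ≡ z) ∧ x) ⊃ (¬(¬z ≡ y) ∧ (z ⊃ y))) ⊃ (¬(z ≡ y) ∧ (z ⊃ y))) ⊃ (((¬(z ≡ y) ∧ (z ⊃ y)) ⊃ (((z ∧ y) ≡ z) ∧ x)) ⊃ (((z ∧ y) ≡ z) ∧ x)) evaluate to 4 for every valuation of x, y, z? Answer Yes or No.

No

Counterexample: take x = 1, y = 1, z = 3.
z ∧ y = 3 ∧ 1 = 1
(z ∧ y) ≡ z = 1 ≡ 3 = 2
((z ∧ y) ≡ z) ∧ x = 2 ∧ 1 = 1
¬z = ¬3 = 1
¬z ≡ y = 1 ≡ 1 = 4
¬(¬z ≡ y) = ¬4 = 0
z ⊃ y = 3 ⊃ 1 = 2
¬(¬z ≡ y) ∧ (z ⊃ y) = 0 ∧ 2 = 0
(((z ∧ y) ≡ z) ∧ x) ⊃ (¬(¬z ≡ y) ∧ (z ⊃ y)) = 1 ⊃ 0 = 3
z ≡ y = 3 ≡ 1 = 2
¬(z ≡ y) = ¬2 = 2
z ⊃ y = 3 ⊃ 1 = 2
¬(z ≡ y) ∧ (z ⊃ y) = 2 ∧ 2 = 2
((((z ∧ y) ≡ z) ∧ x) ⊃ (¬(¬z ≡ y) ∧ (z ⊃ y))) ⊃ (¬(z ≡ y) ∧ (z ⊃ y)) = 3 ⊃ 2 = 3
z ≡ y = 3 ≡ 1 = 2
¬(z ≡ y) = ¬2 = 2
z ⊃ y = 3 ⊃ 1 = 2
¬(z ≡ y) ∧ (z ⊃ y) = 2 ∧ 2 = 2
z ∧ y = 3 ∧ 1 = 1
(z ∧ y) ≡ z = 1 ≡ 3 = 2
((z ∧ y) ≡ z) ∧ x = 2 ∧ 1 = 1
(¬(z ≡ y) ∧ (z ⊃ y)) ⊃ (((z ∧ y) ≡ z) ∧ x) = 2 ⊃ 1 = 3
z ∧ y = 3 ∧ 1 = 1
(z ∧ y) ≡ z = 1 ≡ 3 = 2
((z ∧ y) ≡ z) ∧ x = 2 ∧ 1 = 1
((¬(z ≡ y) ∧ (z ⊃ y)) ⊃ (((z ∧ y) ≡ z) ∧ x)) ⊃ (((z ∧ y) ≡ z) ∧ x) = 3 ⊃ 1 = 2
(((((z ∧ y) ≡ z) ∧ x) ⊃ (¬(¬z ≡ y) ∧ (z ⊃ y))) ⊃ (¬(z ≡ y) ∧ (z ⊃ y))) ⊃ (((¬(z ≡ y) ∧ (z ⊃ y)) ⊃ (((z ∧ y) ≡ z) ∧ x)) ⊃ (((z ∧ y) ≡ z) ∧ x)) = 3 ⊃ 2 = 3
This gives 3 ≠ 4.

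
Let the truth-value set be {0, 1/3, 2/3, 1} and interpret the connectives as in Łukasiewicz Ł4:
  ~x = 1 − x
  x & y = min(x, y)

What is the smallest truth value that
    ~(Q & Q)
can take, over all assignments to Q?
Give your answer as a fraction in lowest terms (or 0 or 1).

Take Q = 1:
Q & Q = 1 & 1 = 1
~(Q & Q) = ~1 = 0
No assignment yields a value below 0, so this is the minimum.

0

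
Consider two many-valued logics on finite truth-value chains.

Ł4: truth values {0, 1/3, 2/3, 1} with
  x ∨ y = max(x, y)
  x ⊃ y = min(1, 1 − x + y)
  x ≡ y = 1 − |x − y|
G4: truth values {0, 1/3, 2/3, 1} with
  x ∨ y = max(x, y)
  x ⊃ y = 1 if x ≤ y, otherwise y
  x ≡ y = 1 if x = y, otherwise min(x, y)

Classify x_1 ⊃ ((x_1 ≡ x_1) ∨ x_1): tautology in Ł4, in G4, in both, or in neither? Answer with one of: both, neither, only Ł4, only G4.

both

In Ł4: every assignment gives 1 — tautology.
In G4: every assignment gives 1 — tautology.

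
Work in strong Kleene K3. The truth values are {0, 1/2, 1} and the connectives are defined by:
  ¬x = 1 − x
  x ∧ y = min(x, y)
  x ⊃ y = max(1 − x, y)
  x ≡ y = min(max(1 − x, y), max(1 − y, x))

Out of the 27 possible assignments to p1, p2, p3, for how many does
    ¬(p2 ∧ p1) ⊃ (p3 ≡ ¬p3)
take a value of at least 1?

3

value 1: 3 assignments (counts)
value 1/2: 14 assignments
value 0: 10 assignments
So 3 of the 27 assignments meet the threshold.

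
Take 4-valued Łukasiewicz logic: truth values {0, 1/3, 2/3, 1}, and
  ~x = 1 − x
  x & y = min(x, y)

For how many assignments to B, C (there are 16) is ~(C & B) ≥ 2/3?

12

B = 0, C = 0 ↦ 1  ≥
B = 0, C = 1/3 ↦ 1  ≥
B = 0, C = 2/3 ↦ 1  ≥
B = 0, C = 1 ↦ 1  ≥
B = 1/3, C = 0 ↦ 1  ≥
B = 1/3, C = 1/3 ↦ 2/3  ≥
B = 1/3, C = 2/3 ↦ 2/3  ≥
B = 1/3, C = 1 ↦ 2/3  ≥
B = 2/3, C = 0 ↦ 1  ≥
B = 2/3, C = 1/3 ↦ 2/3  ≥
B = 2/3, C = 2/3 ↦ 1/3  <
B = 2/3, C = 1 ↦ 1/3  <
B = 1, C = 0 ↦ 1  ≥
B = 1, C = 1/3 ↦ 2/3  ≥
B = 1, C = 2/3 ↦ 1/3  <
B = 1, C = 1 ↦ 0  <
So 12 of the 16 assignments meet the threshold.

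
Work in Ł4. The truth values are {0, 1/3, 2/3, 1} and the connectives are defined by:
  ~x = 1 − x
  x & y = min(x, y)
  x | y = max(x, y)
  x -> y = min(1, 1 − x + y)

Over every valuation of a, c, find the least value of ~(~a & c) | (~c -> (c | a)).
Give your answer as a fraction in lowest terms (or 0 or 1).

Take a = 0, c = 1/3:
~a = ~0 = 1
~a & c = 1 & 1/3 = 1/3
~(~a & c) = ~1/3 = 2/3
~c = ~1/3 = 2/3
c | a = 1/3 | 0 = 1/3
~c -> (c | a) = 2/3 -> 1/3 = 2/3
~(~a & c) | (~c -> (c | a)) = 2/3 | 2/3 = 2/3
No assignment yields a value below 2/3, so this is the minimum.

2/3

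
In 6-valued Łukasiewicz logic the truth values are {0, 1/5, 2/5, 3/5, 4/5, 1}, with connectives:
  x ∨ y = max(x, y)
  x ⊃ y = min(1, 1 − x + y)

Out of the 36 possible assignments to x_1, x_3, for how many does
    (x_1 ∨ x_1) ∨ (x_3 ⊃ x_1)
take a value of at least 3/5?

30

value 1: 21 assignments (counts)
value 4/5: 5 assignments (counts)
value 3/5: 4 assignments (counts)
value 2/5: 3 assignments
value 1/5: 2 assignments
value 0: 1 assignment
So 30 of the 36 assignments meet the threshold.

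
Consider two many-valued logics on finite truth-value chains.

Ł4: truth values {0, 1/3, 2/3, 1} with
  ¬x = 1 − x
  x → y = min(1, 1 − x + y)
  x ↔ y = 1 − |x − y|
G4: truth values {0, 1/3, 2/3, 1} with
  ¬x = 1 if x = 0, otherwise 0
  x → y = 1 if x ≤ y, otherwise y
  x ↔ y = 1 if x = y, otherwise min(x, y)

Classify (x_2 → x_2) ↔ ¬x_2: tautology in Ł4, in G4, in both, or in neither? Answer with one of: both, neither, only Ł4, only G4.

In Ł4: at x_2 = 1/3 the value is 2/3 — not a tautology.
In G4: at x_2 = 1/3 the value is 0 — not a tautology.

neither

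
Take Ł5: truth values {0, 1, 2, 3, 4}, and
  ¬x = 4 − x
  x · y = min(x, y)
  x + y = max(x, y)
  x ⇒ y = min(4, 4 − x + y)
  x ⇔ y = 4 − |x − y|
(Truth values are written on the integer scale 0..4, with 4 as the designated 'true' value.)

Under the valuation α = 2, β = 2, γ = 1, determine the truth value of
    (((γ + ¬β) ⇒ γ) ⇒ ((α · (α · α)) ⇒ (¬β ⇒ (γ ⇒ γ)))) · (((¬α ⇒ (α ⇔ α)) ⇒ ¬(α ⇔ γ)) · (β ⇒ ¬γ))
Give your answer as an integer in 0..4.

¬β = ¬2 = 2
γ + ¬β = 1 + 2 = 2
(γ + ¬β) ⇒ γ = 2 ⇒ 1 = 3
α · α = 2 · 2 = 2
α · (α · α) = 2 · 2 = 2
¬β = ¬2 = 2
γ ⇒ γ = 1 ⇒ 1 = 4
¬β ⇒ (γ ⇒ γ) = 2 ⇒ 4 = 4
(α · (α · α)) ⇒ (¬β ⇒ (γ ⇒ γ)) = 2 ⇒ 4 = 4
((γ + ¬β) ⇒ γ) ⇒ ((α · (α · α)) ⇒ (¬β ⇒ (γ ⇒ γ))) = 3 ⇒ 4 = 4
¬α = ¬2 = 2
α ⇔ α = 2 ⇔ 2 = 4
¬α ⇒ (α ⇔ α) = 2 ⇒ 4 = 4
α ⇔ γ = 2 ⇔ 1 = 3
¬(α ⇔ γ) = ¬3 = 1
(¬α ⇒ (α ⇔ α)) ⇒ ¬(α ⇔ γ) = 4 ⇒ 1 = 1
¬γ = ¬1 = 3
β ⇒ ¬γ = 2 ⇒ 3 = 4
((¬α ⇒ (α ⇔ α)) ⇒ ¬(α ⇔ γ)) · (β ⇒ ¬γ) = 1 · 4 = 1
(((γ + ¬β) ⇒ γ) ⇒ ((α · (α · α)) ⇒ (¬β ⇒ (γ ⇒ γ)))) · (((¬α ⇒ (α ⇔ α)) ⇒ ¬(α ⇔ γ)) · (β ⇒ ¬γ)) = 4 · 1 = 1

1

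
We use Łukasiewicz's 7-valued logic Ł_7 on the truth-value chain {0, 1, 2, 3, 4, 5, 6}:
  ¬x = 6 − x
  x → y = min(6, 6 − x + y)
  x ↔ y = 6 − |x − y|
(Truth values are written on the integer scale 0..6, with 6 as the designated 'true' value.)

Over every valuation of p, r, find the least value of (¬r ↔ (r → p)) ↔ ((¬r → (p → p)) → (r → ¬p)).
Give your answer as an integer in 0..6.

3

Take p = 3, r = 3:
¬r = ¬3 = 3
r → p = 3 → 3 = 6
¬r ↔ (r → p) = 3 ↔ 6 = 3
¬r = ¬3 = 3
p → p = 3 → 3 = 6
¬r → (p → p) = 3 → 6 = 6
¬p = ¬3 = 3
r → ¬p = 3 → 3 = 6
(¬r → (p → p)) → (r → ¬p) = 6 → 6 = 6
(¬r ↔ (r → p)) ↔ ((¬r → (p → p)) → (r → ¬p)) = 3 ↔ 6 = 3
No assignment yields a value below 3, so this is the minimum.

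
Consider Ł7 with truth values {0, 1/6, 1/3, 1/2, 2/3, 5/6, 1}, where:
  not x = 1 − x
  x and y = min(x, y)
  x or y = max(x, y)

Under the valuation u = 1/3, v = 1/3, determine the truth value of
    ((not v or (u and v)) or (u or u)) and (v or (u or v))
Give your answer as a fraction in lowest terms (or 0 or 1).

1/3

not v = not 1/3 = 2/3
u and v = 1/3 and 1/3 = 1/3
not v or (u and v) = 2/3 or 1/3 = 2/3
u or u = 1/3 or 1/3 = 1/3
(not v or (u and v)) or (u or u) = 2/3 or 1/3 = 2/3
u or v = 1/3 or 1/3 = 1/3
v or (u or v) = 1/3 or 1/3 = 1/3
((not v or (u and v)) or (u or u)) and (v or (u or v)) = 2/3 and 1/3 = 1/3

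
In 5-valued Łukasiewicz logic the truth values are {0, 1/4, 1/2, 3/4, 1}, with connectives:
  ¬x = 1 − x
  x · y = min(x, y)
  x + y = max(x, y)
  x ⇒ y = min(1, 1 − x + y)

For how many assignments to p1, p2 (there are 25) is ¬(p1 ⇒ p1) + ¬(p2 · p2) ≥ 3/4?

value 1: 5 assignments (counts)
value 3/4: 5 assignments (counts)
value 1/2: 5 assignments
value 1/4: 5 assignments
value 0: 5 assignments
So 10 of the 25 assignments meet the threshold.

10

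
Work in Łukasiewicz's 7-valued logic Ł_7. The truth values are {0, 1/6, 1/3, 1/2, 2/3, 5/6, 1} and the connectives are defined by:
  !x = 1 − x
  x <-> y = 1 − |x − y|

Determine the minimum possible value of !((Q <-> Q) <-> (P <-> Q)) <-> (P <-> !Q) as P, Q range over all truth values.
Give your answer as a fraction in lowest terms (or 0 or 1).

Take P = 1/2, Q = 1/2:
Q <-> Q = 1/2 <-> 1/2 = 1
P <-> Q = 1/2 <-> 1/2 = 1
(Q <-> Q) <-> (P <-> Q) = 1 <-> 1 = 1
!((Q <-> Q) <-> (P <-> Q)) = !1 = 0
!Q = !1/2 = 1/2
P <-> !Q = 1/2 <-> 1/2 = 1
!((Q <-> Q) <-> (P <-> Q)) <-> (P <-> !Q) = 0 <-> 1 = 0
No assignment yields a value below 0, so this is the minimum.

0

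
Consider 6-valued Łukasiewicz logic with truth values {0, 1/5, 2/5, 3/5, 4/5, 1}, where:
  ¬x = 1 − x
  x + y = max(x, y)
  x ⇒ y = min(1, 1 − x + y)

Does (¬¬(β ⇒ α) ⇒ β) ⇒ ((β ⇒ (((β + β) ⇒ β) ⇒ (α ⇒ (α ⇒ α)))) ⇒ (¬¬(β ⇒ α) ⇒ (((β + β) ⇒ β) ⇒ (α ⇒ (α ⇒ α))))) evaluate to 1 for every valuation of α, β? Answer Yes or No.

Yes

At α = 3/5, β = 1/5, for instance:
β ⇒ α = 1/5 ⇒ 3/5 = 1
¬(β ⇒ α) = ¬1 = 0
¬¬(β ⇒ α) = ¬0 = 1
¬¬(β ⇒ α) ⇒ β = 1 ⇒ 1/5 = 1/5
β + β = 1/5 + 1/5 = 1/5
(β + β) ⇒ β = 1/5 ⇒ 1/5 = 1
α ⇒ α = 3/5 ⇒ 3/5 = 1
α ⇒ (α ⇒ α) = 3/5 ⇒ 1 = 1
((β + β) ⇒ β) ⇒ (α ⇒ (α ⇒ α)) = 1 ⇒ 1 = 1
β ⇒ (((β + β) ⇒ β) ⇒ (α ⇒ (α ⇒ α))) = 1/5 ⇒ 1 = 1
¬¬(β ⇒ α) ⇒ (((β + β) ⇒ β) ⇒ (α ⇒ (α ⇒ α))) = 1 ⇒ 1 = 1
(β ⇒ (((β + β) ⇒ β) ⇒ (α ⇒ (α ⇒ α)))) ⇒ (¬¬(β ⇒ α) ⇒ (((β + β) ⇒ β) ⇒ (α ⇒ (α ⇒ α)))) = 1 ⇒ 1 = 1
(¬¬(β ⇒ α) ⇒ β) ⇒ ((β ⇒ (((β + β) ⇒ β) ⇒ (α ⇒ (α ⇒ α)))) ⇒ (¬¬(β ⇒ α) ⇒ (((β + β) ⇒ β) ⇒ (α ⇒ (α ⇒ α))))) = 1/5 ⇒ 1 = 1
and checking the remaining 35 assignments likewise gives ≥ 1 in every case.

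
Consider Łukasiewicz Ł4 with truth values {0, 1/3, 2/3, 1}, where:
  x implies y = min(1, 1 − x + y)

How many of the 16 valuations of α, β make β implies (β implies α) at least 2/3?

α = 0, β = 0 ↦ 1  ≥
α = 0, β = 1/3 ↦ 1  ≥
α = 0, β = 2/3 ↦ 2/3  ≥
α = 0, β = 1 ↦ 0  <
α = 1/3, β = 0 ↦ 1  ≥
α = 1/3, β = 1/3 ↦ 1  ≥
α = 1/3, β = 2/3 ↦ 1  ≥
α = 1/3, β = 1 ↦ 1/3  <
α = 2/3, β = 0 ↦ 1  ≥
α = 2/3, β = 1/3 ↦ 1  ≥
α = 2/3, β = 2/3 ↦ 1  ≥
α = 2/3, β = 1 ↦ 2/3  ≥
α = 1, β = 0 ↦ 1  ≥
α = 1, β = 1/3 ↦ 1  ≥
α = 1, β = 2/3 ↦ 1  ≥
α = 1, β = 1 ↦ 1  ≥
So 14 of the 16 assignments meet the threshold.

14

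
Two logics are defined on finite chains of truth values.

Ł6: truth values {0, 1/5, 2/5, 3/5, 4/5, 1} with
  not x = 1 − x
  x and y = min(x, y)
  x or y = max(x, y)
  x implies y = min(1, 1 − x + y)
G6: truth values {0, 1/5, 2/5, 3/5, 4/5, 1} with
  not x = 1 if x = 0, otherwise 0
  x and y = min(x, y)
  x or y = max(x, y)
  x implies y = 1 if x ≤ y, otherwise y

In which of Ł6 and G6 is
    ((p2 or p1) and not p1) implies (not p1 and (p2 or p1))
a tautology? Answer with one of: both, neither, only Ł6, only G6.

both

In Ł6: every assignment gives 1 — tautology.
In G6: every assignment gives 1 — tautology.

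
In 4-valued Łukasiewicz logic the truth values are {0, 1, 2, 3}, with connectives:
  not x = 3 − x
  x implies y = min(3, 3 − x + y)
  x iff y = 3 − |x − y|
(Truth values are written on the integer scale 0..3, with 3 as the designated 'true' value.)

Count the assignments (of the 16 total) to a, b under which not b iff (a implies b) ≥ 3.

a = 0, b = 0 ↦ 3  ≥
a = 0, b = 1 ↦ 2  <
a = 0, b = 2 ↦ 1  <
a = 0, b = 3 ↦ 0  <
a = 1, b = 0 ↦ 2  <
a = 1, b = 1 ↦ 2  <
a = 1, b = 2 ↦ 1  <
a = 1, b = 3 ↦ 0  <
a = 2, b = 0 ↦ 1  <
a = 2, b = 1 ↦ 3  ≥
a = 2, b = 2 ↦ 1  <
a = 2, b = 3 ↦ 0  <
a = 3, b = 0 ↦ 0  <
a = 3, b = 1 ↦ 2  <
a = 3, b = 2 ↦ 2  <
a = 3, b = 3 ↦ 0  <
So 2 of the 16 assignments meet the threshold.

2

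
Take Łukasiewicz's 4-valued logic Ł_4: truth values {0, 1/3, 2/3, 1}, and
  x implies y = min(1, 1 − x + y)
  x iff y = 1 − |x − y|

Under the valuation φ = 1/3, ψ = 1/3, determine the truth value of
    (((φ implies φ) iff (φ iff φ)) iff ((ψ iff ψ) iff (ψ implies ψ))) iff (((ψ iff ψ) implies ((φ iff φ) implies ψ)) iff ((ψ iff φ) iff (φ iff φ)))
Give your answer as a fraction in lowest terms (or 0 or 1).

1/3

φ implies φ = 1/3 implies 1/3 = 1
φ iff φ = 1/3 iff 1/3 = 1
(φ implies φ) iff (φ iff φ) = 1 iff 1 = 1
ψ iff ψ = 1/3 iff 1/3 = 1
ψ implies ψ = 1/3 implies 1/3 = 1
(ψ iff ψ) iff (ψ implies ψ) = 1 iff 1 = 1
((φ implies φ) iff (φ iff φ)) iff ((ψ iff ψ) iff (ψ implies ψ)) = 1 iff 1 = 1
ψ iff ψ = 1/3 iff 1/3 = 1
φ iff φ = 1/3 iff 1/3 = 1
(φ iff φ) implies ψ = 1 implies 1/3 = 1/3
(ψ iff ψ) implies ((φ iff φ) implies ψ) = 1 implies 1/3 = 1/3
ψ iff φ = 1/3 iff 1/3 = 1
φ iff φ = 1/3 iff 1/3 = 1
(ψ iff φ) iff (φ iff φ) = 1 iff 1 = 1
((ψ iff ψ) implies ((φ iff φ) implies ψ)) iff ((ψ iff φ) iff (φ iff φ)) = 1/3 iff 1 = 1/3
(((φ implies φ) iff (φ iff φ)) iff ((ψ iff ψ) iff (ψ implies ψ))) iff (((ψ iff ψ) implies ((φ iff φ) implies ψ)) iff ((ψ iff φ) iff (φ iff φ))) = 1 iff 1/3 = 1/3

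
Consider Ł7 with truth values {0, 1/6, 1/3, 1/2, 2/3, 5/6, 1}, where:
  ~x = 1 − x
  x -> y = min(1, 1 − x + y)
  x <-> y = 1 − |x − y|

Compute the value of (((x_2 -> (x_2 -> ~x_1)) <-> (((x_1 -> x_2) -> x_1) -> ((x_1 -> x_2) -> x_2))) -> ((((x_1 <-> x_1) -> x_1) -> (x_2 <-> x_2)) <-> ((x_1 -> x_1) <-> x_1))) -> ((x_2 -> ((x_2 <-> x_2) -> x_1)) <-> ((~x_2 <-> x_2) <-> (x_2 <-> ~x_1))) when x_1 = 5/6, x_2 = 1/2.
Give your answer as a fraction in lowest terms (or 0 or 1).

~x_1 = ~5/6 = 1/6
x_2 -> ~x_1 = 1/2 -> 1/6 = 2/3
x_2 -> (x_2 -> ~x_1) = 1/2 -> 2/3 = 1
x_1 -> x_2 = 5/6 -> 1/2 = 2/3
(x_1 -> x_2) -> x_1 = 2/3 -> 5/6 = 1
x_1 -> x_2 = 5/6 -> 1/2 = 2/3
(x_1 -> x_2) -> x_2 = 2/3 -> 1/2 = 5/6
((x_1 -> x_2) -> x_1) -> ((x_1 -> x_2) -> x_2) = 1 -> 5/6 = 5/6
(x_2 -> (x_2 -> ~x_1)) <-> (((x_1 -> x_2) -> x_1) -> ((x_1 -> x_2) -> x_2)) = 1 <-> 5/6 = 5/6
x_1 <-> x_1 = 5/6 <-> 5/6 = 1
(x_1 <-> x_1) -> x_1 = 1 -> 5/6 = 5/6
x_2 <-> x_2 = 1/2 <-> 1/2 = 1
((x_1 <-> x_1) -> x_1) -> (x_2 <-> x_2) = 5/6 -> 1 = 1
x_1 -> x_1 = 5/6 -> 5/6 = 1
(x_1 -> x_1) <-> x_1 = 1 <-> 5/6 = 5/6
(((x_1 <-> x_1) -> x_1) -> (x_2 <-> x_2)) <-> ((x_1 -> x_1) <-> x_1) = 1 <-> 5/6 = 5/6
((x_2 -> (x_2 -> ~x_1)) <-> (((x_1 -> x_2) -> x_1) -> ((x_1 -> x_2) -> x_2))) -> ((((x_1 <-> x_1) -> x_1) -> (x_2 <-> x_2)) <-> ((x_1 -> x_1) <-> x_1)) = 5/6 -> 5/6 = 1
x_2 <-> x_2 = 1/2 <-> 1/2 = 1
(x_2 <-> x_2) -> x_1 = 1 -> 5/6 = 5/6
x_2 -> ((x_2 <-> x_2) -> x_1) = 1/2 -> 5/6 = 1
~x_2 = ~1/2 = 1/2
~x_2 <-> x_2 = 1/2 <-> 1/2 = 1
~x_1 = ~5/6 = 1/6
x_2 <-> ~x_1 = 1/2 <-> 1/6 = 2/3
(~x_2 <-> x_2) <-> (x_2 <-> ~x_1) = 1 <-> 2/3 = 2/3
(x_2 -> ((x_2 <-> x_2) -> x_1)) <-> ((~x_2 <-> x_2) <-> (x_2 <-> ~x_1)) = 1 <-> 2/3 = 2/3
(((x_2 -> (x_2 -> ~x_1)) <-> (((x_1 -> x_2) -> x_1) -> ((x_1 -> x_2) -> x_2))) -> ((((x_1 <-> x_1) -> x_1) -> (x_2 <-> x_2)) <-> ((x_1 -> x_1) <-> x_1))) -> ((x_2 -> ((x_2 <-> x_2) -> x_1)) <-> ((~x_2 <-> x_2) <-> (x_2 <-> ~x_1))) = 1 -> 2/3 = 2/3

2/3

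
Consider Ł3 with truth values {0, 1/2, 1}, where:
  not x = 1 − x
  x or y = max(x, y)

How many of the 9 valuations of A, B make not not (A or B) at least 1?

A = 0, B = 0 ↦ 0  <
A = 0, B = 1/2 ↦ 1/2  <
A = 0, B = 1 ↦ 1  ≥
A = 1/2, B = 0 ↦ 1/2  <
A = 1/2, B = 1/2 ↦ 1/2  <
A = 1/2, B = 1 ↦ 1  ≥
A = 1, B = 0 ↦ 1  ≥
A = 1, B = 1/2 ↦ 1  ≥
A = 1, B = 1 ↦ 1  ≥
So 5 of the 9 assignments meet the threshold.

5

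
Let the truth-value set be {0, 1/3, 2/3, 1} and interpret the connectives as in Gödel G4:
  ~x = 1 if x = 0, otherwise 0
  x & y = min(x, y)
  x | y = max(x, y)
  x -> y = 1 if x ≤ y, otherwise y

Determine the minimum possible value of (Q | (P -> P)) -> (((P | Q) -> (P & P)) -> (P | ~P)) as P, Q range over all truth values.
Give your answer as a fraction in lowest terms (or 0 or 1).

1/3

Take P = 1/3, Q = 0:
P -> P = 1/3 -> 1/3 = 1
Q | (P -> P) = 0 | 1 = 1
P | Q = 1/3 | 0 = 1/3
P & P = 1/3 & 1/3 = 1/3
(P | Q) -> (P & P) = 1/3 -> 1/3 = 1
~P = ~1/3 = 0
P | ~P = 1/3 | 0 = 1/3
((P | Q) -> (P & P)) -> (P | ~P) = 1 -> 1/3 = 1/3
(Q | (P -> P)) -> (((P | Q) -> (P & P)) -> (P | ~P)) = 1 -> 1/3 = 1/3
No assignment yields a value below 1/3, so this is the minimum.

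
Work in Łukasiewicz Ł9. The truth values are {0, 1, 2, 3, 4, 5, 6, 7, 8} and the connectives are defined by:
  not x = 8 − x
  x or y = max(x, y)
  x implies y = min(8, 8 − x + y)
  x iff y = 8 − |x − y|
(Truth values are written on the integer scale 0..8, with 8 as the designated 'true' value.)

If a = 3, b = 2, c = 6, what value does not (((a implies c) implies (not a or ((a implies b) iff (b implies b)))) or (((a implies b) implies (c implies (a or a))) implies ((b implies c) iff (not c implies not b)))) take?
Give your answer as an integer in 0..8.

a implies c = 3 implies 6 = 8
not a = not 3 = 5
a implies b = 3 implies 2 = 7
b implies b = 2 implies 2 = 8
(a implies b) iff (b implies b) = 7 iff 8 = 7
not a or ((a implies b) iff (b implies b)) = 5 or 7 = 7
(a implies c) implies (not a or ((a implies b) iff (b implies b))) = 8 implies 7 = 7
a implies b = 3 implies 2 = 7
a or a = 3 or 3 = 3
c implies (a or a) = 6 implies 3 = 5
(a implies b) implies (c implies (a or a)) = 7 implies 5 = 6
b implies c = 2 implies 6 = 8
not c = not 6 = 2
not b = not 2 = 6
not c implies not b = 2 implies 6 = 8
(b implies c) iff (not c implies not b) = 8 iff 8 = 8
((a implies b) implies (c implies (a or a))) implies ((b implies c) iff (not c implies not b)) = 6 implies 8 = 8
((a implies c) implies (not a or ((a implies b) iff (b implies b)))) or (((a implies b) implies (c implies (a or a))) implies ((b implies c) iff (not c implies not b))) = 7 or 8 = 8
not (((a implies c) implies (not a or ((a implies b) iff (b implies b)))) or (((a implies b) implies (c implies (a or a))) implies ((b implies c) iff (not c implies not b)))) = not 8 = 0

0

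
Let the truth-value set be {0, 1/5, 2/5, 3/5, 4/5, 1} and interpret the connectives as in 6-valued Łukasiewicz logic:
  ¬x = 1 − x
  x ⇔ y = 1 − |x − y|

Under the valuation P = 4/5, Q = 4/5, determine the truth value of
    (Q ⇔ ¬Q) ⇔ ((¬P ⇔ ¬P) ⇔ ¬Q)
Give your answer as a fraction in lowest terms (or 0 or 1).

¬Q = ¬4/5 = 1/5
Q ⇔ ¬Q = 4/5 ⇔ 1/5 = 2/5
¬P = ¬4/5 = 1/5
¬P = ¬4/5 = 1/5
¬P ⇔ ¬P = 1/5 ⇔ 1/5 = 1
¬Q = ¬4/5 = 1/5
(¬P ⇔ ¬P) ⇔ ¬Q = 1 ⇔ 1/5 = 1/5
(Q ⇔ ¬Q) ⇔ ((¬P ⇔ ¬P) ⇔ ¬Q) = 2/5 ⇔ 1/5 = 4/5

4/5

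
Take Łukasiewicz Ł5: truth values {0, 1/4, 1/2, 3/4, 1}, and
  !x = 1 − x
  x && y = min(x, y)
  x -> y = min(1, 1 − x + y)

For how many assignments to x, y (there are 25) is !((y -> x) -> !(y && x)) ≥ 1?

1

value 1: 1 assignment (counts)
value 3/4: 2 assignments
value 1/2: 4 assignments
value 1/4: 5 assignments
value 0: 13 assignments
So 1 of the 25 assignments meets the threshold.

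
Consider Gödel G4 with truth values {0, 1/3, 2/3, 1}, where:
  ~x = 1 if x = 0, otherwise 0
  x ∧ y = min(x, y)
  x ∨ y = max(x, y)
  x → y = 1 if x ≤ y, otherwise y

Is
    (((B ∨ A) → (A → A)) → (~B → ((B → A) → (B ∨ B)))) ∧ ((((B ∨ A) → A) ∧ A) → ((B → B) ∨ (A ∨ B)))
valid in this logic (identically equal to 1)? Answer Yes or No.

No

Counterexample: take A = 0, B = 0.
B ∨ A = 0 ∨ 0 = 0
A → A = 0 → 0 = 1
(B ∨ A) → (A → A) = 0 → 1 = 1
~B = ~0 = 1
B → A = 0 → 0 = 1
B ∨ B = 0 ∨ 0 = 0
(B → A) → (B ∨ B) = 1 → 0 = 0
~B → ((B → A) → (B ∨ B)) = 1 → 0 = 0
((B ∨ A) → (A → A)) → (~B → ((B → A) → (B ∨ B))) = 1 → 0 = 0
B ∨ A = 0 ∨ 0 = 0
(B ∨ A) → A = 0 → 0 = 1
((B ∨ A) → A) ∧ A = 1 ∧ 0 = 0
B → B = 0 → 0 = 1
A ∨ B = 0 ∨ 0 = 0
(B → B) ∨ (A ∨ B) = 1 ∨ 0 = 1
(((B ∨ A) → A) ∧ A) → ((B → B) ∨ (A ∨ B)) = 0 → 1 = 1
(((B ∨ A) → (A → A)) → (~B → ((B → A) → (B ∨ B)))) ∧ ((((B ∨ A) → A) ∧ A) → ((B → B) ∨ (A ∨ B))) = 0 ∧ 1 = 0
This gives 0 ≠ 1.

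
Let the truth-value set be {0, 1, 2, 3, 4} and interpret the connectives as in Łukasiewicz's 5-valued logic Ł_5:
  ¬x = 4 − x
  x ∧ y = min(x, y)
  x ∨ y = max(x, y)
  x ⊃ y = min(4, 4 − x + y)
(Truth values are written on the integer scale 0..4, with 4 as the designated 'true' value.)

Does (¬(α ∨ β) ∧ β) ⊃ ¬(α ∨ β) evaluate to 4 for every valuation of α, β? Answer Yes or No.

At α = 1, β = 1, for instance:
α ∨ β = 1 ∨ 1 = 1
¬(α ∨ β) = ¬1 = 3
¬(α ∨ β) ∧ β = 3 ∧ 1 = 1
(¬(α ∨ β) ∧ β) ⊃ ¬(α ∨ β) = 1 ⊃ 3 = 4
and checking the remaining 24 assignments likewise gives ≥ 4 in every case.

Yes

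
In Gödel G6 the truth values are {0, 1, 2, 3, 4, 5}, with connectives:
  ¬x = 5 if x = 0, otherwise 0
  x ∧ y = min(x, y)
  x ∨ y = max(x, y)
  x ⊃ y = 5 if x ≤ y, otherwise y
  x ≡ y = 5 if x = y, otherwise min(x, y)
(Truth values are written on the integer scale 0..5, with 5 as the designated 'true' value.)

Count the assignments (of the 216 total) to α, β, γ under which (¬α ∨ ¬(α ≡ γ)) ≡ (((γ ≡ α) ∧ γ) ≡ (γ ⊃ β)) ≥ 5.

value 5: 30 assignments (counts)
value 0: 186 assignments
So 30 of the 216 assignments meet the threshold.

30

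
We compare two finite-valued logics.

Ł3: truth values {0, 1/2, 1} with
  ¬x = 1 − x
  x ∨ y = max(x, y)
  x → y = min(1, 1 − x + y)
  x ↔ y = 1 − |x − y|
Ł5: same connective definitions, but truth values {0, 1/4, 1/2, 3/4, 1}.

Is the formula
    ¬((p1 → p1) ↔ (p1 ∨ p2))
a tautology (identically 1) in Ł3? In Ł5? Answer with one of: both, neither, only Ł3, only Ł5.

neither

In Ł3: at p1 = 0, p2 = 1/2 the value is 1/2 — not a tautology.
In Ł5: at p1 = 0, p2 = 1/4 the value is 3/4 — not a tautology.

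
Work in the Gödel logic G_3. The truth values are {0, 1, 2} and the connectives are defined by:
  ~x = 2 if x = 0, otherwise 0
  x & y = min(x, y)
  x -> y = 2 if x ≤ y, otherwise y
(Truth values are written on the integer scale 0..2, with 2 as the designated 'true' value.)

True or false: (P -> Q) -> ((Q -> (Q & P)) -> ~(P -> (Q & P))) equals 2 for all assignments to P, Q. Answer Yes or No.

Counterexample: take P = 0, Q = 0.
P -> Q = 0 -> 0 = 2
Q & P = 0 & 0 = 0
Q -> (Q & P) = 0 -> 0 = 2
P -> (Q & P) = 0 -> 0 = 2
~(P -> (Q & P)) = ~2 = 0
(Q -> (Q & P)) -> ~(P -> (Q & P)) = 2 -> 0 = 0
(P -> Q) -> ((Q -> (Q & P)) -> ~(P -> (Q & P))) = 2 -> 0 = 0
This gives 0 ≠ 2.

No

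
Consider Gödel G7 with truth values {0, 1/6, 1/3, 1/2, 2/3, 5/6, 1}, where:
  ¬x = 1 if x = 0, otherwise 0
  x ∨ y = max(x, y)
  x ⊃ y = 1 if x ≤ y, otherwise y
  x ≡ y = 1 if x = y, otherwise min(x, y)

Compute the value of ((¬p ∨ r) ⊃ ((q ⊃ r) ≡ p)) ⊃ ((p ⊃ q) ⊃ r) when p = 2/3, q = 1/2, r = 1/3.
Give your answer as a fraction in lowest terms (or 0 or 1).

1/3

¬p = ¬2/3 = 0
¬p ∨ r = 0 ∨ 1/3 = 1/3
q ⊃ r = 1/2 ⊃ 1/3 = 1/3
(q ⊃ r) ≡ p = 1/3 ≡ 2/3 = 1/3
(¬p ∨ r) ⊃ ((q ⊃ r) ≡ p) = 1/3 ⊃ 1/3 = 1
p ⊃ q = 2/3 ⊃ 1/2 = 1/2
(p ⊃ q) ⊃ r = 1/2 ⊃ 1/3 = 1/3
((¬p ∨ r) ⊃ ((q ⊃ r) ≡ p)) ⊃ ((p ⊃ q) ⊃ r) = 1 ⊃ 1/3 = 1/3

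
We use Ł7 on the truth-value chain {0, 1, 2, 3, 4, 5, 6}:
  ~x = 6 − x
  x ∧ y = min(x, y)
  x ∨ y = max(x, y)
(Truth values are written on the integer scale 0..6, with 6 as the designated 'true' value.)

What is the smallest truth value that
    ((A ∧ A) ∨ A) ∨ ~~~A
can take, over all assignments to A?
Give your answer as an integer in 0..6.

Take A = 3:
A ∧ A = 3 ∧ 3 = 3
(A ∧ A) ∨ A = 3 ∨ 3 = 3
~A = ~3 = 3
~~A = ~3 = 3
~~~A = ~3 = 3
((A ∧ A) ∨ A) ∨ ~~~A = 3 ∨ 3 = 3
No assignment yields a value below 3, so this is the minimum.

3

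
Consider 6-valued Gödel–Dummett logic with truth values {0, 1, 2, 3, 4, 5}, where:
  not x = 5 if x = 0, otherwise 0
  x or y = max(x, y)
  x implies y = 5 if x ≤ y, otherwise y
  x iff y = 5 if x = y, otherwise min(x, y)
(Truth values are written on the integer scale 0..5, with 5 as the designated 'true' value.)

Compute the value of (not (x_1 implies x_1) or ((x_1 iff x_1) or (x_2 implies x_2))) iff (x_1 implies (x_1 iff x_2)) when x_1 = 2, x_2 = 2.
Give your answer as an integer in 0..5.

x_1 implies x_1 = 2 implies 2 = 5
not (x_1 implies x_1) = not 5 = 0
x_1 iff x_1 = 2 iff 2 = 5
x_2 implies x_2 = 2 implies 2 = 5
(x_1 iff x_1) or (x_2 implies x_2) = 5 or 5 = 5
not (x_1 implies x_1) or ((x_1 iff x_1) or (x_2 implies x_2)) = 0 or 5 = 5
x_1 iff x_2 = 2 iff 2 = 5
x_1 implies (x_1 iff x_2) = 2 implies 5 = 5
(not (x_1 implies x_1) or ((x_1 iff x_1) or (x_2 implies x_2))) iff (x_1 implies (x_1 iff x_2)) = 5 iff 5 = 5

5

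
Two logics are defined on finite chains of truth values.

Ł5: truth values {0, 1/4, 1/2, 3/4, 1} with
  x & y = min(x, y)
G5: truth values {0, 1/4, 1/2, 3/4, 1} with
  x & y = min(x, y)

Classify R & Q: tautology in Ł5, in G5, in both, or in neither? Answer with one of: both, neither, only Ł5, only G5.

neither

In Ł5: at Q = 0, R = 0 the value is 0 — not a tautology.
In G5: at Q = 0, R = 0 the value is 0 — not a tautology.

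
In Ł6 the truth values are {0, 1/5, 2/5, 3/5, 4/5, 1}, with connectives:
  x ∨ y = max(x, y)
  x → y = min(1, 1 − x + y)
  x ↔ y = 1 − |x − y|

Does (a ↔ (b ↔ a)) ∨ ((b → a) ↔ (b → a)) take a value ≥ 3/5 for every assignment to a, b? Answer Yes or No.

At a = 3/5, b = 2/5, for instance:
b ↔ a = 2/5 ↔ 3/5 = 4/5
a ↔ (b ↔ a) = 3/5 ↔ 4/5 = 4/5
b → a = 2/5 → 3/5 = 1
b → a = 2/5 → 3/5 = 1
(b → a) ↔ (b → a) = 1 ↔ 1 = 1
(a ↔ (b ↔ a)) ∨ ((b → a) ↔ (b → a)) = 4/5 ∨ 1 = 1
and checking the remaining 35 assignments likewise gives ≥ 3/5 in every case.

Yes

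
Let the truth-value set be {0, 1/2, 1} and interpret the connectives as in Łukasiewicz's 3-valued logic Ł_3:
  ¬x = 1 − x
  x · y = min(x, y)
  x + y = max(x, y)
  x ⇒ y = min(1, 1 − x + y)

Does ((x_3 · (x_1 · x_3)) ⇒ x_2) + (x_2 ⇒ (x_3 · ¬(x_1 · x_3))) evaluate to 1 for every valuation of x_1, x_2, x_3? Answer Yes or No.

No

Counterexample: take x_1 = 1, x_2 = 1/2, x_3 = 1.
x_1 · x_3 = 1 · 1 = 1
x_3 · (x_1 · x_3) = 1 · 1 = 1
(x_3 · (x_1 · x_3)) ⇒ x_2 = 1 ⇒ 1/2 = 1/2
x_1 · x_3 = 1 · 1 = 1
¬(x_1 · x_3) = ¬1 = 0
x_3 · ¬(x_1 · x_3) = 1 · 0 = 0
x_2 ⇒ (x_3 · ¬(x_1 · x_3)) = 1/2 ⇒ 0 = 1/2
((x_3 · (x_1 · x_3)) ⇒ x_2) + (x_2 ⇒ (x_3 · ¬(x_1 · x_3))) = 1/2 + 1/2 = 1/2
This gives 1/2 ≠ 1.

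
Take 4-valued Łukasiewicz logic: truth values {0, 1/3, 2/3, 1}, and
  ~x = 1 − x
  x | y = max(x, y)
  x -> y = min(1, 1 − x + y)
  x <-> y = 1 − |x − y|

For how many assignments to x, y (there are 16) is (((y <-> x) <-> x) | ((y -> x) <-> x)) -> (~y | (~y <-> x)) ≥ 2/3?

13

x = 0, y = 0 ↦ 1  ≥
x = 0, y = 1/3 ↦ 1  ≥
x = 0, y = 2/3 ↦ 1  ≥
x = 0, y = 1 ↦ 1  ≥
x = 1/3, y = 0 ↦ 1  ≥
x = 1/3, y = 1/3 ↦ 1  ≥
x = 1/3, y = 2/3 ↦ 1  ≥
x = 1/3, y = 1 ↦ 2/3  ≥
x = 2/3, y = 0 ↦ 1  ≥
x = 2/3, y = 1/3 ↦ 1  ≥
x = 2/3, y = 2/3 ↦ 1  ≥
x = 2/3, y = 1 ↦ 1/3  <
x = 1, y = 0 ↦ 1  ≥
x = 1, y = 1/3 ↦ 2/3  ≥
x = 1, y = 2/3 ↦ 1/3  <
x = 1, y = 1 ↦ 0  <
So 13 of the 16 assignments meet the threshold.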